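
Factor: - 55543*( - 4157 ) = 230892251 = 67^1*829^1*4157^1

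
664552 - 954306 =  - 289754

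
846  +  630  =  1476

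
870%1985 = 870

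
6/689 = 6/689 = 0.01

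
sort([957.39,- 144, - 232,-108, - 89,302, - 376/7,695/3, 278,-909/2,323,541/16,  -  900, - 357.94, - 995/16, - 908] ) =[  -  908, - 900, - 909/2, - 357.94, - 232, - 144, - 108, - 89, -995/16, - 376/7, 541/16, 695/3,278, 302,323,957.39] 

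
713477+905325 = 1618802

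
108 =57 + 51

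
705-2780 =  -2075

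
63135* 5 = 315675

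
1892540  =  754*2510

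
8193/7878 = 2731/2626 = 1.04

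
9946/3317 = 9946/3317 = 3.00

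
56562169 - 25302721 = 31259448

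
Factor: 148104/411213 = 264/733 = 2^3*3^1*11^1*733^( - 1) 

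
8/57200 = 1/7150 = 0.00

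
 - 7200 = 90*( - 80 ) 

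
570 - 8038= - 7468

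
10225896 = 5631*1816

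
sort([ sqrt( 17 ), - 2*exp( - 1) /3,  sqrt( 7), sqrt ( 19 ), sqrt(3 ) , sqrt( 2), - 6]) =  [ -6, - 2*exp( - 1)/3,  sqrt(2), sqrt ( 3),sqrt( 7), sqrt (17),sqrt( 19 )]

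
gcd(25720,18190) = 10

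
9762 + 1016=10778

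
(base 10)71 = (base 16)47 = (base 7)131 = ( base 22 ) 35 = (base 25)2l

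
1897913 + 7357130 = 9255043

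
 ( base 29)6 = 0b110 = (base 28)6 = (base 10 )6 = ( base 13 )6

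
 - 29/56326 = -1 + 56297/56326 = -0.00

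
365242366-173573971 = 191668395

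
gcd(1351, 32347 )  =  7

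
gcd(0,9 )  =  9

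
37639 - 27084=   10555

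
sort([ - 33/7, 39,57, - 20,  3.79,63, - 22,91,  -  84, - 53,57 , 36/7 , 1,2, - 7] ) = [ - 84, - 53,-22, - 20,  -  7, - 33/7,1,2,3.79,36/7,39,57 , 57,  63,91]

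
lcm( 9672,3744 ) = 116064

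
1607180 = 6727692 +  -5120512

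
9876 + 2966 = 12842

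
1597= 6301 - 4704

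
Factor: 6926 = 2^1*3463^1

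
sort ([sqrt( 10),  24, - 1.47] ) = [ - 1.47,sqrt( 10 ),24] 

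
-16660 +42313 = 25653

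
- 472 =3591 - 4063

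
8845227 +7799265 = 16644492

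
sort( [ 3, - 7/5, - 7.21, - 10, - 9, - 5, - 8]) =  [ - 10, - 9, - 8, - 7.21, - 5, - 7/5, 3 ]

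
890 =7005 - 6115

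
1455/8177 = 1455/8177 = 0.18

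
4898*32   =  156736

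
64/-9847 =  - 64/9847 =- 0.01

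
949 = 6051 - 5102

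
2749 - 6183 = - 3434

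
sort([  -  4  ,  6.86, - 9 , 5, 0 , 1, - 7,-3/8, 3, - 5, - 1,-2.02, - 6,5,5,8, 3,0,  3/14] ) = [ -9, - 7,-6,-5,-4,-2.02,  -  1,-3/8,0,0,3/14,  1 , 3 , 3, 5, 5, 5 , 6.86,8] 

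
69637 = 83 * 839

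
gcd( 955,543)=1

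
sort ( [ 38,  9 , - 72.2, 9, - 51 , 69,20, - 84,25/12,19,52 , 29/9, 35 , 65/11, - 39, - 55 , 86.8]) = [ - 84,-72.2 ,-55,-51, - 39, 25/12,29/9, 65/11 , 9, 9, 19, 20 , 35,38,52,69, 86.8]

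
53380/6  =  26690/3 = 8896.67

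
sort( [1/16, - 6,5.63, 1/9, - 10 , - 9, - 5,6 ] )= [-10, - 9, - 6, - 5 , 1/16, 1/9,  5.63, 6 ] 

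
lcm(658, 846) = 5922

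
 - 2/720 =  -1 + 359/360 = - 0.00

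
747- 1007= - 260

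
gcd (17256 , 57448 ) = 8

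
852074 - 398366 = 453708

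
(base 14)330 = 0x276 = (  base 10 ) 630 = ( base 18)1h0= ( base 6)2530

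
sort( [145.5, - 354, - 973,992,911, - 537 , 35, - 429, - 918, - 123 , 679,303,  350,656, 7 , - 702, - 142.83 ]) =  [ - 973,  -  918, - 702, - 537, - 429, - 354,  -  142.83, - 123, 7, 35,145.5, 303,  350, 656 , 679, 911, 992 ]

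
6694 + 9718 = 16412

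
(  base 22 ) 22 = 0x2E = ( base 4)232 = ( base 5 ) 141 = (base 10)46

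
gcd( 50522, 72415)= 1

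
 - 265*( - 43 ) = 11395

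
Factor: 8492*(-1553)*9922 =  - 2^3*11^3 * 41^1*193^1*1553^1=-130852090072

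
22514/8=2814+1/4 = 2814.25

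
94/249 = 94/249  =  0.38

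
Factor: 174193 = 43^1*4051^1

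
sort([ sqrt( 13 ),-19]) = [ - 19 , sqrt( 13 ) ] 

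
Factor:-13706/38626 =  - 11/31 = -  11^1 * 31^( - 1 )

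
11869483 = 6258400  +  5611083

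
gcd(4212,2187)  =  81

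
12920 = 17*760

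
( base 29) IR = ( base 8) 1045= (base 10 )549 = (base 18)1C9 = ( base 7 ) 1413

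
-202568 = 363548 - 566116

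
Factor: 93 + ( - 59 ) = 2^1*17^1 = 34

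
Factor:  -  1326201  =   - 3^1 *61^1*7247^1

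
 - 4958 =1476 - 6434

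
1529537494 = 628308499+901228995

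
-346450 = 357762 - 704212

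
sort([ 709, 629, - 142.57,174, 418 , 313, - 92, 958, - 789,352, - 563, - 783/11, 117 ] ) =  [ - 789,-563,-142.57,-92, - 783/11,117 , 174,  313,352, 418,629 , 709, 958]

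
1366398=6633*206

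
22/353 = 22/353= 0.06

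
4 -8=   -4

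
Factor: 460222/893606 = 463/899  =  29^( - 1)*31^( - 1) * 463^1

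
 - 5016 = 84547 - 89563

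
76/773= 76/773= 0.10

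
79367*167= 13254289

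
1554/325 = 1554/325 = 4.78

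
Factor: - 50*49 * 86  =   - 2^2*5^2*7^2*43^1 = - 210700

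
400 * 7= 2800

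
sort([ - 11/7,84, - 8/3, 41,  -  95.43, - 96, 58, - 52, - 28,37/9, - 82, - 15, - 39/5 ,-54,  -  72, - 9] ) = [ - 96, - 95.43, - 82,  -  72,  -  54, - 52, - 28, - 15,-9,-39/5, -8/3, - 11/7, 37/9, 41 , 58,84 ] 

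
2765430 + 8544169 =11309599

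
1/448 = 1/448 = 0.00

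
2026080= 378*5360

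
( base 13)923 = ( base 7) 4343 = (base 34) 1BK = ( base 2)11000001110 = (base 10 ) 1550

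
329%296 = 33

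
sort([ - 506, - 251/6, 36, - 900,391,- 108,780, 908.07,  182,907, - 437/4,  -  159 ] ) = [ - 900, - 506, - 159, - 437/4,  -  108 , - 251/6, 36, 182, 391, 780,907,908.07 ] 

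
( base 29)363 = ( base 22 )5cg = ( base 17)95e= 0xA8C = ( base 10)2700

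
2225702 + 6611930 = 8837632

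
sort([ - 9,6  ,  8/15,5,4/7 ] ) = [- 9, 8/15 , 4/7,5,6 ]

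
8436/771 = 2812/257 = 10.94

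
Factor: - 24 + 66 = 2^1*3^1 * 7^1 = 42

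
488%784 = 488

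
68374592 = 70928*964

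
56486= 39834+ 16652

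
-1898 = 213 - 2111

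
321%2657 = 321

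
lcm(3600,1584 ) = 39600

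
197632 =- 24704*( - 8 ) 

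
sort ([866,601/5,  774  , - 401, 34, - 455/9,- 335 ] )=[ - 401 , - 335,-455/9,34, 601/5,774, 866 ]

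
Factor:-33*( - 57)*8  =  15048 =2^3*3^2*11^1*19^1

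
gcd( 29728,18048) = 32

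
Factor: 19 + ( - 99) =- 80 =- 2^4*5^1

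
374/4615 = 374/4615  =  0.08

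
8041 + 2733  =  10774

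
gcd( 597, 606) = 3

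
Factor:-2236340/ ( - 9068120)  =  3607/14626 = 2^(-1)*71^( -1 )*103^(-1)*3607^1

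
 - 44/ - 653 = 44/653 = 0.07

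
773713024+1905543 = 775618567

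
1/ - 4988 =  - 1 + 4987/4988 = - 0.00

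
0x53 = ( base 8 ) 123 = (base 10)83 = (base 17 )4f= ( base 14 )5d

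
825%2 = 1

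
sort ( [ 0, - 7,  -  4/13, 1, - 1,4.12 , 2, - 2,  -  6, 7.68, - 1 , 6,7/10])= [  -  7,  -  6, - 2,-1,-1, - 4/13, 0,7/10, 1,2,4.12, 6,  7.68]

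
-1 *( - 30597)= 30597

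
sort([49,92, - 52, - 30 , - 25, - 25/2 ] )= [ - 52, - 30, - 25, - 25/2, 49, 92] 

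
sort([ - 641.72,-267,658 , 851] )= [ - 641.72, - 267,658 , 851 ]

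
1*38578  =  38578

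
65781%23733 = 18315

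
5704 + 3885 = 9589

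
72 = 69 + 3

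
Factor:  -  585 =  - 3^2* 5^1*13^1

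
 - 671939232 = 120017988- 791957220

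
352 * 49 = 17248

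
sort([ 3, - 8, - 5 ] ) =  [ - 8, - 5,3 ]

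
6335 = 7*905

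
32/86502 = 16/43251 =0.00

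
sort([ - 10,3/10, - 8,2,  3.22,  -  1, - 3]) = [ - 10, - 8, - 3, - 1,3/10, 2,  3.22] 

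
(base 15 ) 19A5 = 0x15B3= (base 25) 8M5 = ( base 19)F77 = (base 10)5555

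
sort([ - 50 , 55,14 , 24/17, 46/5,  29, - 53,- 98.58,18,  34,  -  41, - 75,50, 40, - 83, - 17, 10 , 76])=[  -  98.58, -83,-75, - 53, - 50, - 41, - 17,  24/17,  46/5,10, 14,  18, 29,34,40,  50,  55,76 ] 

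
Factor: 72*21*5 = 7560 = 2^3*3^3*5^1 * 7^1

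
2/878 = 1/439 = 0.00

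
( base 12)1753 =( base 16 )AEF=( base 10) 2799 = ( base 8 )5357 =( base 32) 2nf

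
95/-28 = -95/28 = -  3.39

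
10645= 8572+2073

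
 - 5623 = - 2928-2695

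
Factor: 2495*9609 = 23974455 = 3^1 * 5^1*499^1*3203^1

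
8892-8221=671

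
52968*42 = 2224656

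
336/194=1 + 71/97 = 1.73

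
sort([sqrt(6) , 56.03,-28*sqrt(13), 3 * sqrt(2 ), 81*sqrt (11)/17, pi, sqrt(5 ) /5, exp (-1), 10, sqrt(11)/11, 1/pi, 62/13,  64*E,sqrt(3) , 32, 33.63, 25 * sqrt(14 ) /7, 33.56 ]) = [  -  28*sqrt(13 ), sqrt( 11 ) /11, 1/pi,exp( - 1 ), sqrt( 5 ) /5, sqrt(3),sqrt( 6), pi,3*sqrt(2), 62/13, 10,25*sqrt( 14) /7 , 81*sqrt(11)/17, 32, 33.56, 33.63, 56.03, 64*E] 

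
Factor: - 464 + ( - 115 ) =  - 579 = - 3^1*193^1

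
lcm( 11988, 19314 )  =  347652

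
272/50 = 5 + 11/25 = 5.44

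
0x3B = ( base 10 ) 59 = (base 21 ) 2h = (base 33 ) 1Q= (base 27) 25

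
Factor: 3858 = 2^1*3^1*643^1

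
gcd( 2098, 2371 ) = 1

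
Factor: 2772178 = 2^1*1386089^1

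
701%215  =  56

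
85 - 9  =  76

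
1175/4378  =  1175/4378  =  0.27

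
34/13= 2 + 8/13 =2.62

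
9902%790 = 422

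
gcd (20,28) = 4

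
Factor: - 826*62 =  - 51212 = -2^2*7^1*31^1 * 59^1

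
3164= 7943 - 4779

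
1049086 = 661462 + 387624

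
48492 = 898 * 54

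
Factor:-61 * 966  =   - 58926 = -  2^1*3^1*7^1*23^1*61^1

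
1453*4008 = 5823624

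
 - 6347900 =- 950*6682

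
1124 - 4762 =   -  3638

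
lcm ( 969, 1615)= 4845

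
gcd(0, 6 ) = 6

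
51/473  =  51/473 = 0.11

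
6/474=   1/79 = 0.01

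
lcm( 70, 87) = 6090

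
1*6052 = 6052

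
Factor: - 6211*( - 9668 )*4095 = 245896347060 = 2^2*3^2*5^1 * 7^1*13^1*2417^1*6211^1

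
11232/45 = 249 + 3/5 = 249.60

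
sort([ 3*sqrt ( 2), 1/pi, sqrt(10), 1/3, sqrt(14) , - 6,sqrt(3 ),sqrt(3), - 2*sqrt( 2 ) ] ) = [ - 6,- 2*sqrt(2), 1/pi, 1/3, sqrt(3), sqrt(3 ),sqrt ( 10), sqrt( 14), 3*sqrt( 2)]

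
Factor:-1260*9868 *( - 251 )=2^4* 3^2*5^1 *7^1*251^1 * 2467^1 = 3120853680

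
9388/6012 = 1+844/1503 =1.56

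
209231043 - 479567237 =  - 270336194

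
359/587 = 359/587 = 0.61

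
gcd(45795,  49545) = 15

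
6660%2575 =1510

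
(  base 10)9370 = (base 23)HG9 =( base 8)22232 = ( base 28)bqi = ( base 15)2b9a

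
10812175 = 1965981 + 8846194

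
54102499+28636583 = 82739082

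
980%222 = 92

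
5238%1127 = 730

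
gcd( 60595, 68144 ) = 1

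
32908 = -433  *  ( - 76) 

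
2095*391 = 819145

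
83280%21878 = 17646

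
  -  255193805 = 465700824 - 720894629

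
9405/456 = 165/8 = 20.62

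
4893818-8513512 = - 3619694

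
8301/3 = 2767 = 2767.00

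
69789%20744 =7557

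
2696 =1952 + 744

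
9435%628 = 15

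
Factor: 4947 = 3^1*17^1*97^1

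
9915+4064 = 13979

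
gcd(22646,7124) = 26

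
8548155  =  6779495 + 1768660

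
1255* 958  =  1202290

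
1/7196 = 1/7196 = 0.00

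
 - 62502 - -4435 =-58067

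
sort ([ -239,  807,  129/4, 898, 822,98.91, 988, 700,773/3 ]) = [ - 239,129/4, 98.91,773/3,  700, 807,822,898 , 988] 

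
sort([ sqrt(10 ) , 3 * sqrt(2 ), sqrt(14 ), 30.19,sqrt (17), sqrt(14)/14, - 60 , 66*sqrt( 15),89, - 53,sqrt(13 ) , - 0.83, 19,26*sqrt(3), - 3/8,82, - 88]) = [ - 88,  -  60, - 53 , - 0.83, - 3/8, sqrt( 14 ) /14,sqrt(10), sqrt( 13 ) , sqrt(14 ), sqrt( 17 ),3*sqrt( 2), 19,  30.19, 26*sqrt(3),82 , 89,66 * sqrt ( 15)]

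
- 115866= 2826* ( - 41) 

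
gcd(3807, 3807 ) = 3807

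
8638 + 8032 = 16670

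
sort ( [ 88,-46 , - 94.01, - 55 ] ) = [ - 94.01, - 55, - 46, 88]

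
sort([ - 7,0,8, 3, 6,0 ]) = [  -  7,0, 0, 3,6,8] 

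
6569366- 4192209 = 2377157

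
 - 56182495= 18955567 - 75138062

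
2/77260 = 1/38630 = 0.00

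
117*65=7605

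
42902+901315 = 944217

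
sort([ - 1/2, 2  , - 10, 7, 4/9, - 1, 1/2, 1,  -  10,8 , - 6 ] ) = [ - 10, - 10, - 6,-1, - 1/2, 4/9,1/2,1, 2, 7,8 ] 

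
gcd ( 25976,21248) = 8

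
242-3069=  - 2827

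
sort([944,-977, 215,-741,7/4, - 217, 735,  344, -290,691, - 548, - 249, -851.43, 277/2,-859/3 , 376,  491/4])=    [-977, - 851.43,  -  741,-548,  -  290,- 859/3, - 249, - 217, 7/4, 491/4, 277/2, 215, 344 , 376,691, 735,944]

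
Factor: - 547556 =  - 2^2*136889^1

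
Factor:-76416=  - 2^7*3^1*199^1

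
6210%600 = 210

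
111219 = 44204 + 67015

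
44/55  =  4/5 = 0.80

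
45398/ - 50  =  -908 + 1/25  =  - 907.96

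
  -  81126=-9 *9014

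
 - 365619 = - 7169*51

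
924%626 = 298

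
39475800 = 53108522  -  13632722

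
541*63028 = 34098148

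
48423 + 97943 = 146366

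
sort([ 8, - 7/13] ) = [  -  7/13 , 8 ]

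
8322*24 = 199728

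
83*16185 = 1343355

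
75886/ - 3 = - 25296 + 2/3 = -  25295.33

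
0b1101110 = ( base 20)5a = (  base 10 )110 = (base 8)156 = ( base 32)3E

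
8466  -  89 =8377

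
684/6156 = 1/9 = 0.11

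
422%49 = 30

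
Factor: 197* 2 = 394=2^1*197^1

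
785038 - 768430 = 16608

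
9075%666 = 417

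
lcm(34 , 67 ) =2278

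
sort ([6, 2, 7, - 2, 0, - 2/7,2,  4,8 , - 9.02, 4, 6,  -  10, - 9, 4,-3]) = [ - 10, - 9.02, - 9, - 3, - 2, - 2/7, 0,2, 2,4,4,4,6, 6,7,8 ]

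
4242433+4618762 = 8861195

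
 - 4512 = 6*(- 752)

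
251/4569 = 251/4569 = 0.05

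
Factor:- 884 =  - 2^2 * 13^1 * 17^1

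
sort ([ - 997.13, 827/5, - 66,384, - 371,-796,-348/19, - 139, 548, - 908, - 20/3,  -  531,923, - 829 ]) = [ - 997.13, - 908, - 829, - 796, - 531, - 371, - 139 ,  -  66,-348/19, - 20/3 , 827/5, 384,548, 923]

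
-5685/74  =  - 77 + 13/74 = -76.82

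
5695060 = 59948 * 95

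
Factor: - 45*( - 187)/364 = 8415/364 = 2^(- 2 )*3^2*5^1*7^( - 1)*11^1*13^(- 1) * 17^1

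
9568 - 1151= 8417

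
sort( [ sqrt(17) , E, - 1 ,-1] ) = [ - 1,-1,  E,sqrt(17 ) ]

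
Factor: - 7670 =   -  2^1*5^1*13^1 * 59^1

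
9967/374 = 26 + 243/374 = 26.65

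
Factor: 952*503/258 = 2^2 *3^( - 1) * 7^1 * 17^1*43^( - 1)*503^1 =239428/129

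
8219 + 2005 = 10224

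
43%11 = 10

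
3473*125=434125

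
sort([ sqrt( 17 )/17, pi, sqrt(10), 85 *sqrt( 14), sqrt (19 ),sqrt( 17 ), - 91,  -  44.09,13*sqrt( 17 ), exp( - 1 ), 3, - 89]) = [  -  91, - 89,  -  44.09,sqrt( 17 )/17, exp (-1 ), 3, pi, sqrt( 10 ), sqrt( 17 ), sqrt( 19 ),13*sqrt( 17 ),85*sqrt(14)]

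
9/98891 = 9/98891 = 0.00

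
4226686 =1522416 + 2704270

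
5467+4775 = 10242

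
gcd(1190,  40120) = 170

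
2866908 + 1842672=4709580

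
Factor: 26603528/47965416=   3325441/5995677 = 3^( - 1) * 7^1 * 271^1*1753^1*1998559^( - 1 )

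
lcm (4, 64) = 64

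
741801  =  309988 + 431813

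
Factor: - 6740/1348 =-5^1 = - 5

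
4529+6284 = 10813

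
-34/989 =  - 34/989=- 0.03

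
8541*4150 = 35445150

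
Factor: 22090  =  2^1 * 5^1*47^2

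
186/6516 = 31/1086 = 0.03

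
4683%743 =225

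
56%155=56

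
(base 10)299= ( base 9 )362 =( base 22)dd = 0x12B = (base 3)102002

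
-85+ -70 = -155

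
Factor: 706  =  2^1 *353^1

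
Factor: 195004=2^2*48751^1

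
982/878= 491/439=1.12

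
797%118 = 89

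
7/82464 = 7/82464 = 0.00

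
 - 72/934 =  - 36/467 = -  0.08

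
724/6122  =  362/3061 = 0.12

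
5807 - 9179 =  - 3372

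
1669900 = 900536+769364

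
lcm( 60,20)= 60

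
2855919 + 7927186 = 10783105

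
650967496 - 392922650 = 258044846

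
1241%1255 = 1241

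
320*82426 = 26376320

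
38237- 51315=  - 13078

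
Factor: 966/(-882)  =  -3^( - 1 ) * 7^( - 1 )* 23^1= - 23/21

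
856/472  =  1 + 48/59 = 1.81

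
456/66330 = 76/11055 =0.01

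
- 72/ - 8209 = 72/8209 = 0.01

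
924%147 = 42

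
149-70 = 79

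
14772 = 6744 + 8028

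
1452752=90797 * 16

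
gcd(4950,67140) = 90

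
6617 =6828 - 211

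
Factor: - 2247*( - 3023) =6792681 = 3^1*7^1 * 107^1*3023^1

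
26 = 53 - 27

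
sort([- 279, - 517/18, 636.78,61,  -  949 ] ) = [ - 949, -279, - 517/18,61, 636.78] 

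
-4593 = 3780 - 8373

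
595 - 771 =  - 176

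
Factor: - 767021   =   - 29^1*26449^1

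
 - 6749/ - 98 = 6749/98 = 68.87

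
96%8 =0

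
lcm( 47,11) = 517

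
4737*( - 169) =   -  800553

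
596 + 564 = 1160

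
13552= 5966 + 7586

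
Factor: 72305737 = 7^1 * 1171^1*8821^1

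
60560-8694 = 51866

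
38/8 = 19/4 = 4.75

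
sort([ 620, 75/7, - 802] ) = [ - 802,75/7, 620] 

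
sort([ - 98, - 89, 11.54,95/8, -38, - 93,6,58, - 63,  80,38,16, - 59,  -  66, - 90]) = [ - 98, - 93,  -  90, - 89, - 66, - 63, - 59,- 38,6,11.54,95/8 , 16,38,58,80 ] 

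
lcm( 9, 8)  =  72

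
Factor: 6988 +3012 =2^4*5^4 = 10000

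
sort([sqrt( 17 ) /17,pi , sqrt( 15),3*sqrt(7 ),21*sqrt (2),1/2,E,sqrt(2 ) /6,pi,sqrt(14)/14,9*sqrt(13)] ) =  [sqrt(2)/6, sqrt(17 ) /17,sqrt (14) /14,1/2,E, pi,pi, sqrt(15 ),3 * sqrt (7),21*sqrt(2), 9*sqrt(13 )]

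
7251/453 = 16+1/151 = 16.01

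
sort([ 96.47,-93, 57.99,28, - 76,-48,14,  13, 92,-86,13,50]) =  [-93, - 86, - 76, - 48,13,13,14, 28,50,57.99,92,96.47] 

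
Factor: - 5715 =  - 3^2* 5^1*127^1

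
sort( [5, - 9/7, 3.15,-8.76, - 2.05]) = [-8.76, - 2.05, - 9/7,3.15, 5] 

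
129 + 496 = 625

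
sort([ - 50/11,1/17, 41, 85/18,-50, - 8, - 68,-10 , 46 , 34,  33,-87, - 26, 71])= [ - 87, - 68, - 50 , - 26,  -  10, - 8, - 50/11,1/17,85/18, 33 , 34, 41,46 , 71]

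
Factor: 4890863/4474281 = 3^(-1)*7^( - 1 )*17^( - 1)*43^1*83^(-1)* 107^1*151^( - 1 )* 1063^1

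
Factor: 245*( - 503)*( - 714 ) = 87989790 = 2^1*3^1 *5^1*7^3*17^1 * 503^1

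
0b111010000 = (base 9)565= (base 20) 134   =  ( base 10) 464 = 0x1D0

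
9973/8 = 9973/8 =1246.62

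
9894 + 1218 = 11112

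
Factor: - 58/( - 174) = 3^( - 1)= 1/3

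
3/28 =3/28 = 0.11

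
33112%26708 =6404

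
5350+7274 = 12624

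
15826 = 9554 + 6272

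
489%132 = 93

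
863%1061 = 863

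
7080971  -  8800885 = -1719914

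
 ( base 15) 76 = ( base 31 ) 3I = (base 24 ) 4F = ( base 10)111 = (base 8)157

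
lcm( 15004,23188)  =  255068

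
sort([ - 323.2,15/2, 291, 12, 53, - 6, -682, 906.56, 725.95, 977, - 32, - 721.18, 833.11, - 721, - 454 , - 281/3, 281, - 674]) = [ - 721.18, - 721, -682, - 674, - 454 , - 323.2,-281/3, - 32, - 6 , 15/2, 12 , 53, 281, 291,725.95,833.11, 906.56,977] 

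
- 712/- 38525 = 712/38525 = 0.02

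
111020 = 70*1586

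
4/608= 1/152 = 0.01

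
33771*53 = 1789863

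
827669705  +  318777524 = 1146447229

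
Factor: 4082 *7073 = 28871986 = 2^1*11^1 * 13^1*157^1 * 643^1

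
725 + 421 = 1146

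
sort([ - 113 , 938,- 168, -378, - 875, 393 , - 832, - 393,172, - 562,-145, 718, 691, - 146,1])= [ - 875, - 832, - 562,- 393, - 378, - 168, - 146,- 145, - 113,1, 172, 393,691,  718, 938 ]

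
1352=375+977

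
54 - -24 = 78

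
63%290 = 63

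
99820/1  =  99820 = 99820.00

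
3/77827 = 3/77827= 0.00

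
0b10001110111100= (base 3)110112211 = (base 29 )apd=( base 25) EFN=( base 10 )9148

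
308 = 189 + 119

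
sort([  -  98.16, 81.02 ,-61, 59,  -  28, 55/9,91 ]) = [ - 98.16,-61, - 28,  55/9, 59,81.02,91 ] 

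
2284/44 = 571/11 = 51.91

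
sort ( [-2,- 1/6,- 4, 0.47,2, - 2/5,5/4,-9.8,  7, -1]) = [ - 9.8, - 4,-2, - 1, - 2/5, -1/6,0.47,5/4,2,  7]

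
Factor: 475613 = 475613^1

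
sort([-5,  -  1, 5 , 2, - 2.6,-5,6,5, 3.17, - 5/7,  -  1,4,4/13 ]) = [-5, -5, - 2.6,-1, - 1,-5/7, 4/13, 2,3.17, 4 , 5, 5,6]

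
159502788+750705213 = 910208001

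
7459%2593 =2273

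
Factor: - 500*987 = - 493500=   - 2^2*3^1*5^3*7^1*47^1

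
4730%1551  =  77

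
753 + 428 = 1181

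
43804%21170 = 1464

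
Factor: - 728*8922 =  - 2^4*3^1*7^1* 13^1*1487^1 = -6495216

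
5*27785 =138925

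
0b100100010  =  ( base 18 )G2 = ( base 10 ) 290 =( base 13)194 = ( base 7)563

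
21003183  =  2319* 9057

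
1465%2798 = 1465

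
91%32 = 27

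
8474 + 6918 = 15392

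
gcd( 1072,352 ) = 16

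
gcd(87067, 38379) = 1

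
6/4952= 3/2476 = 0.00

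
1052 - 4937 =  - 3885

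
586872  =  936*627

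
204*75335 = 15368340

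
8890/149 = 8890/149 = 59.66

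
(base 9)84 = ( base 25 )31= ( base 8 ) 114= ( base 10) 76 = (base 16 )4C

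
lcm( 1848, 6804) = 149688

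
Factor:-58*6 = - 2^2*3^1*29^1= - 348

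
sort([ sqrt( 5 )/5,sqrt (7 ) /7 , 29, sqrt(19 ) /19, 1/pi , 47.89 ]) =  [sqrt( 19 ) /19 , 1/pi, sqrt(7 ) /7, sqrt( 5)/5 , 29, 47.89 ] 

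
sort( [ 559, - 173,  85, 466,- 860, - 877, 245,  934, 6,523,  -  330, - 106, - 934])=[  -  934,-877,  -  860, - 330, - 173, - 106,6,85, 245,466,523, 559, 934] 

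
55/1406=55/1406=0.04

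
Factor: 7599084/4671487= 2^2*3^1*151^( - 1 )* 30937^(-1)*633257^1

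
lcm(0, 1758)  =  0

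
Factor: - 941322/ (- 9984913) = 2^1*3^1 * 156887^1*9984913^ ( - 1 ) 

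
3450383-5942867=-2492484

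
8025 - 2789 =5236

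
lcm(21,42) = 42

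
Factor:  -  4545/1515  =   - 3 = -3^1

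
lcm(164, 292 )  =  11972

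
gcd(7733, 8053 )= 1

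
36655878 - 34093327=2562551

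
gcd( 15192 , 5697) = 1899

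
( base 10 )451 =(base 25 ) i1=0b111000011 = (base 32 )E3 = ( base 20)12b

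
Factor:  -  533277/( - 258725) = 3^3  *5^( - 2 ) * 79^( - 1)*131^(-1 )*19751^1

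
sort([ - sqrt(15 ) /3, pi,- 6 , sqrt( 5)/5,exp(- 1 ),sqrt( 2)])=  [ - 6, - sqrt ( 15 )/3 , exp(-1 ),  sqrt(5)/5,sqrt ( 2),pi] 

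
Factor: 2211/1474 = 3/2=2^( - 1)*3^1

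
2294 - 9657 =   -  7363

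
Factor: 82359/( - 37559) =-3^2*23^(-2)*71^(-1)*9151^1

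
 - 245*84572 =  - 20720140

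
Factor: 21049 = 7^1*31^1*97^1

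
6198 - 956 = 5242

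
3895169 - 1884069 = 2011100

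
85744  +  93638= 179382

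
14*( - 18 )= - 252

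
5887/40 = 147 + 7/40 = 147.18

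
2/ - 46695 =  - 2/46695 = - 0.00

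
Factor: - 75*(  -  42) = 2^1*3^2 *5^2*7^1 = 3150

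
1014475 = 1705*595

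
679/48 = 679/48 = 14.15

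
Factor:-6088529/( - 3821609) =11^ ( -1)* 103^( - 1 )*3373^( - 1 )*6088529^1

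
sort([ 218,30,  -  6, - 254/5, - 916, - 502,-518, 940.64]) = [ - 916, - 518,-502, - 254/5, - 6 , 30, 218,940.64]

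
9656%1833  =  491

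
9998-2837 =7161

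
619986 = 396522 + 223464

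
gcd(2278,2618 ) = 34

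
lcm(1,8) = 8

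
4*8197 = 32788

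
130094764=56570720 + 73524044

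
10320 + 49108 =59428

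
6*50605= 303630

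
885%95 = 30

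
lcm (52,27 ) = 1404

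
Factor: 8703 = 3^2*967^1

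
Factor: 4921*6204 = 30529884 = 2^2*3^1* 7^1*11^1*19^1*37^1*47^1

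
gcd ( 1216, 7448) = 152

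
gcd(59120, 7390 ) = 7390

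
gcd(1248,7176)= 312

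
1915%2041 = 1915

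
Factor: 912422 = 2^1 * 7^1*65173^1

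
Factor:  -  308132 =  -2^2*11^1*47^1 * 149^1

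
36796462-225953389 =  - 189156927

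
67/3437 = 67/3437 =0.02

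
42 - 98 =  - 56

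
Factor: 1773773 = 719^1*2467^1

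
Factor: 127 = 127^1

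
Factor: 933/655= 3^1*5^( - 1)*131^ (- 1 )*311^1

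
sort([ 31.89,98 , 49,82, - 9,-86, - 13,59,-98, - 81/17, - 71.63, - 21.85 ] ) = [ - 98, - 86, - 71.63,- 21.85,-13, - 9, - 81/17, 31.89,49, 59,82,98 ]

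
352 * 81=28512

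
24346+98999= 123345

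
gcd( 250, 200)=50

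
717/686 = 1 + 31/686 = 1.05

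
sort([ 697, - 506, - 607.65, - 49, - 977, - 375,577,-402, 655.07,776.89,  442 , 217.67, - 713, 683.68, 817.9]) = [ - 977, - 713, - 607.65, - 506, - 402, - 375,  -  49, 217.67, 442,577, 655.07,683.68,697, 776.89,  817.9 ] 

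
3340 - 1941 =1399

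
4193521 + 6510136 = 10703657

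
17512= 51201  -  33689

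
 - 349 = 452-801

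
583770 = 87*6710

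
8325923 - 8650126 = - 324203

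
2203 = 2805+-602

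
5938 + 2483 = 8421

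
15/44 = 15/44 = 0.34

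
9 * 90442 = 813978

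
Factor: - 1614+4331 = 11^1*13^1*19^1 = 2717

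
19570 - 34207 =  - 14637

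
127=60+67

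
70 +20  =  90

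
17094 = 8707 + 8387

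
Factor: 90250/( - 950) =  - 95  =  - 5^1*19^1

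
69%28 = 13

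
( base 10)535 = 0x217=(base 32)gn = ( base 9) 654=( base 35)FA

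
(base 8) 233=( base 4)2123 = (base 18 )8b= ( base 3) 12202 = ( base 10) 155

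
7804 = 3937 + 3867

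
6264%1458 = 432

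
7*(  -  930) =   -  6510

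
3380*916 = 3096080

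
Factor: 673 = 673^1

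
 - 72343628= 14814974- 87158602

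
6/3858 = 1/643 = 0.00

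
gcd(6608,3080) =56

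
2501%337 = 142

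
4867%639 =394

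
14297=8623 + 5674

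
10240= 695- - 9545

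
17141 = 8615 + 8526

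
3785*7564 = 28629740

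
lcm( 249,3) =249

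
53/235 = 53/235 = 0.23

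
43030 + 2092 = 45122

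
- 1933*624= -1206192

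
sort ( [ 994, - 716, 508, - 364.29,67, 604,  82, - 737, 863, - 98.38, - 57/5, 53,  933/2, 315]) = [ - 737, - 716, - 364.29, - 98.38, -57/5,53,67,  82, 315,933/2, 508,  604, 863, 994]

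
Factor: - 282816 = -2^6*3^2 * 491^1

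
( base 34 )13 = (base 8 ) 45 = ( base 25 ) 1C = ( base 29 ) 18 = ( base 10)37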